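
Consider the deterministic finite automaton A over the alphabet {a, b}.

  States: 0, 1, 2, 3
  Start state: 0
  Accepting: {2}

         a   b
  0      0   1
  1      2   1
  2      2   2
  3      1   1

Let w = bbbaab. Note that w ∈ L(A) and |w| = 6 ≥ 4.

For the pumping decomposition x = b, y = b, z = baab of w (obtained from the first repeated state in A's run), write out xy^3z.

xy^3z = b·b·b·b·baab = bbbbbaab.
Reading y = b takes A from 1 back to 1, so after x·y·y·y the machine is still in 1, and z then leads to the accepting state 2. Hence bbbbbaab ∈ L(A).

bbbbbaab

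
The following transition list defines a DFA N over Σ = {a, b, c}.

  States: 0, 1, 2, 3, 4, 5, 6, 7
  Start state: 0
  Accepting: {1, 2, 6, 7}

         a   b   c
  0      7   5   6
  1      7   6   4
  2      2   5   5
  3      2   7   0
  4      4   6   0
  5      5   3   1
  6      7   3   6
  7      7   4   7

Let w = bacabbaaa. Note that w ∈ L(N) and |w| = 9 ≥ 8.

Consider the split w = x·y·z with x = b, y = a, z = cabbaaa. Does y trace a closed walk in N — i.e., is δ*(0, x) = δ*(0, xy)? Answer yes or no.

Run of N on the first 2 characters of w = b a:
  step 0: 0  (start)
  step 1: 5  (read b: 0→5)
  step 2: 5  (read a: 5→5)

After x (step 1): 5. After xy (step 2): 5.
They match, so y = a drives N around a cycle from 5 back to itself; pumping y any number of times keeps N in 5 before reading z, and xyⁱz ∈ L(N) for every i ≥ 0.

yes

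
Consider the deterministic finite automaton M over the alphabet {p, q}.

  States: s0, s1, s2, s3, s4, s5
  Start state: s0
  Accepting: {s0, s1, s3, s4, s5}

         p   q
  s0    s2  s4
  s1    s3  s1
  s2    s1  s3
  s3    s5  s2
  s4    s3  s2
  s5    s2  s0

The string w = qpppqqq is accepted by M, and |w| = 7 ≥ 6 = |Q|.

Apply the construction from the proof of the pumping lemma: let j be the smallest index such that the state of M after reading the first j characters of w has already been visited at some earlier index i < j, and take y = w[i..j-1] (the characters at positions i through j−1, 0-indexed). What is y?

ppq

State sequence: s0 -q-> s4 -p-> s3 -p-> s5 -p-> s2 -q-> s3 -q-> s2 -q-> s3
First repeat at step 5: s3 was already visited.

So i = 2, j = 5, giving x = w[0:2] = qp, y = w[2:5] = ppq, z = w[5:7] = qq.
Check: |xy| = 5 ≤ 6 and |y| = 3 ≥ 1. Reading y takes M from s3 back to s3, so every xyⁱz is accepted.
The DFA has 6 states, so the proof of the pumping lemma guarantees a repeated state among the first 6+1 visited; the segment between the two visits is the pumpable y.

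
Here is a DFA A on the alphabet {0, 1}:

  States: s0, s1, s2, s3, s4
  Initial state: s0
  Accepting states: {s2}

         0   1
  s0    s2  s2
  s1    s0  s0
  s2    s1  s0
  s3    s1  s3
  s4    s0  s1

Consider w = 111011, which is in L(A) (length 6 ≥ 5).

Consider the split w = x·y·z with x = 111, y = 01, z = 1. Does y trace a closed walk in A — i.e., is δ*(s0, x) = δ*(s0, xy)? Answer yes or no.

State sequence: s0 -1-> s2 -1-> s0 -1-> s2 -0-> s1 -1-> s0

After x (step 3): s2. After xy (step 5): s0.
They differ (s2 ≠ s0), so y is not a cycle from the state after x; this split is not the one the pumping-lemma construction produces, and pumping y need not keep the string in L(A).

no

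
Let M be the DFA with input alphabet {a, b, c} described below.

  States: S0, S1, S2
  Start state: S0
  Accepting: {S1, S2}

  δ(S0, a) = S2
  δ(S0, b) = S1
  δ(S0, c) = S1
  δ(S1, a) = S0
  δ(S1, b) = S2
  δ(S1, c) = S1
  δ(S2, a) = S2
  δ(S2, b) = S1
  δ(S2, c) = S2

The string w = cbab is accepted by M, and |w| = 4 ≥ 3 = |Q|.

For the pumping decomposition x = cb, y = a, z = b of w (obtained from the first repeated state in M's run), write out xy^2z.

cbaab

xy^2z = cb·a·a·b = cbaab.
Reading y = a takes M from S2 back to S2, so after x·y·y the machine is still in S2, and z then leads to the accepting state S1. Hence cbaab ∈ L(M).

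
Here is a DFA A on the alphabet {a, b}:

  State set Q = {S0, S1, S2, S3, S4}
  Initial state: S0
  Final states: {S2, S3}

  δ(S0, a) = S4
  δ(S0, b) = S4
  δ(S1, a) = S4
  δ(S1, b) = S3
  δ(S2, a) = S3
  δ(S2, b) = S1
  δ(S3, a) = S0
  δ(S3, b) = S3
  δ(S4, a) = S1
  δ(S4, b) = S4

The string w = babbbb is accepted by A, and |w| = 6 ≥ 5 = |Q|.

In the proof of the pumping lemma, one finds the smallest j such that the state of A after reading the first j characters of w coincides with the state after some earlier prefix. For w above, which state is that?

Run of A on w = b a b b b b:
  step 0: S0  (start)
  step 1: S4  (read b: S0→S4)
  step 2: S1  (read a: S4→S1)
  step 3: S3  (read b: S1→S3)
  step 4: S3  (read b: S3→S3)   ← first repeat (S3 seen earlier)
  step 5: S3  (read b: S3→S3)
  step 6: S3  (read b: S3→S3)

The earliest repeat is at step j = 4: A is in S3, which it already visited at step i = 3.
The DFA has 5 states, so the proof of the pumping lemma guarantees a repeated state among the first 5+1 visited; the segment between the two visits is the pumpable y.

S3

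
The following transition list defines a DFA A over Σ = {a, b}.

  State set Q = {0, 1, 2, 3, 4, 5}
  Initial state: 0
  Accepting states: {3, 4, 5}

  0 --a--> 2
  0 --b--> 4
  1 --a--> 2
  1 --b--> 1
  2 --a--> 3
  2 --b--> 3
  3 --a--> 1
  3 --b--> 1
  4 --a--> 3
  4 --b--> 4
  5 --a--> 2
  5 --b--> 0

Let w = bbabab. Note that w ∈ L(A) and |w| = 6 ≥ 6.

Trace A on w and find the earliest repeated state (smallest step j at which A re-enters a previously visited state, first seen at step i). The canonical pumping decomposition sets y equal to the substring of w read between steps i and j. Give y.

b

State sequence: 0 -b-> 4 -b-> 4 -a-> 3 -b-> 1 -a-> 2 -b-> 3
First repeat at step 2: 4 was already visited.

So i = 1, j = 2, giving x = w[0:1] = b, y = w[1:2] = b, z = w[2:6] = abab.
Check: |xy| = 2 ≤ 6 and |y| = 1 ≥ 1. Reading y takes A from 4 back to 4, so every xyⁱz is accepted.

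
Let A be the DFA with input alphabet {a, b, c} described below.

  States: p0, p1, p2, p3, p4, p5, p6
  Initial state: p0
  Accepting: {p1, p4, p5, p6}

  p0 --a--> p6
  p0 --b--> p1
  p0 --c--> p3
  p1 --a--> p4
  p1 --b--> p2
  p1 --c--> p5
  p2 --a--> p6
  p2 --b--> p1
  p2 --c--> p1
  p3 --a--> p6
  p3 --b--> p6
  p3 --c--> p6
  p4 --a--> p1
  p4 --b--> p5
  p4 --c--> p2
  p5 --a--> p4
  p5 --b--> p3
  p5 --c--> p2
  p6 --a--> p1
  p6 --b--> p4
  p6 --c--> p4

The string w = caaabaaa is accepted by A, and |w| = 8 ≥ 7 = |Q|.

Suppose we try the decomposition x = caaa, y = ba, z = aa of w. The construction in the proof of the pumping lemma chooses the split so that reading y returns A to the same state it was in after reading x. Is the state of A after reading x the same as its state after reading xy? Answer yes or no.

yes

State sequence: p0 -c-> p3 -a-> p6 -a-> p1 -a-> p4 -b-> p5 -a-> p4

After x (step 4): p4. After xy (step 6): p4.
They match, so y = ba drives A around a cycle from p4 back to itself; pumping y any number of times keeps A in p4 before reading z, and xyⁱz ∈ L(A) for every i ≥ 0.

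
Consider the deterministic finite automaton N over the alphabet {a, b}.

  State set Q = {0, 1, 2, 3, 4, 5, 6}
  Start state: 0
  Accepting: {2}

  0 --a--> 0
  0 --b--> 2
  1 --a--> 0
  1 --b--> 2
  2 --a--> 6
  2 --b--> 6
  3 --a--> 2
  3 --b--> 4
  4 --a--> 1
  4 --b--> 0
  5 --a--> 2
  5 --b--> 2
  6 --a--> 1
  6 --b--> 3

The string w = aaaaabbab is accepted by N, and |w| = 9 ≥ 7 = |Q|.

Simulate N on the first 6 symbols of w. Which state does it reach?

2

State sequence: 0 -a-> 0 -a-> 0 -a-> 0 -a-> 0 -a-> 0 -b-> 2

After reading 6 characters, N is in state 2.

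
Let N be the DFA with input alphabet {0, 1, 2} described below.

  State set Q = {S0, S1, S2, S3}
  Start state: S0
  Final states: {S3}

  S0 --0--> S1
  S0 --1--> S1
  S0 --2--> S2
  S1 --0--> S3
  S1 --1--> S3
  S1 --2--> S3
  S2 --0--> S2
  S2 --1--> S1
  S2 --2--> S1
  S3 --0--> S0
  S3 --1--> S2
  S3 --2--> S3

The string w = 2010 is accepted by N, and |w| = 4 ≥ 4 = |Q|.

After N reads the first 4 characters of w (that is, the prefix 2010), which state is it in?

S3

State sequence: S0 -2-> S2 -0-> S2 -1-> S1 -0-> S3

After reading 4 characters, N is in state S3.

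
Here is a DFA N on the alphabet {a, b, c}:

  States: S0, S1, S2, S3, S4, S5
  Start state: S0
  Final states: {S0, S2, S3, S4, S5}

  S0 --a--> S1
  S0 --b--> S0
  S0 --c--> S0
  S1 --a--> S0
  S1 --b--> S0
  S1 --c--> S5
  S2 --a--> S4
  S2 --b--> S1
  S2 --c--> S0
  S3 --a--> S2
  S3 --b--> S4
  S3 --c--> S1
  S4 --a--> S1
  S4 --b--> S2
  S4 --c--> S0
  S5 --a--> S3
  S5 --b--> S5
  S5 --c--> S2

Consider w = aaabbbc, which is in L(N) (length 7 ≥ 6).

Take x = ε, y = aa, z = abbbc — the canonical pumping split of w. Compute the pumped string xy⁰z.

abbbc

xy⁰z = xz = ε·abbbc = abbbc.
Reading y = aa takes N from S0 back to S0, so after x the machine is still in S0, and z then leads to the accepting state S0. Hence abbbc ∈ L(N).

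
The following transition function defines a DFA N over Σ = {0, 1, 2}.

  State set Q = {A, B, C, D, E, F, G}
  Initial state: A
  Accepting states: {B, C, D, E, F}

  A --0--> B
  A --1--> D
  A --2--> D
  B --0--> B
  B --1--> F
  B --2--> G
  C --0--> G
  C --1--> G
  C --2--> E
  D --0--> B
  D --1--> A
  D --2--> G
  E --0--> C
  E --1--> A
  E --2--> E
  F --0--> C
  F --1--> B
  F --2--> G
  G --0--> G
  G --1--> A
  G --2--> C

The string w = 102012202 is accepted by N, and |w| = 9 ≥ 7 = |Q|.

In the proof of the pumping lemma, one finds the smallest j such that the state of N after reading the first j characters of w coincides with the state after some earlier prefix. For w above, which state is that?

State sequence: A -1-> D -0-> B -2-> G -0-> G -1-> A -2-> D -2-> G -0-> G -2-> C
First repeat at step 4: G was already visited.

The earliest repeat is at step j = 4: N is in G, which it already visited at step i = 3.
Since N has 7 states, any run of length ≥ 7 visits 7+1 states, so by pigeonhole some state repeats within the first 7 steps — that repeat gives the pumpable loop.

G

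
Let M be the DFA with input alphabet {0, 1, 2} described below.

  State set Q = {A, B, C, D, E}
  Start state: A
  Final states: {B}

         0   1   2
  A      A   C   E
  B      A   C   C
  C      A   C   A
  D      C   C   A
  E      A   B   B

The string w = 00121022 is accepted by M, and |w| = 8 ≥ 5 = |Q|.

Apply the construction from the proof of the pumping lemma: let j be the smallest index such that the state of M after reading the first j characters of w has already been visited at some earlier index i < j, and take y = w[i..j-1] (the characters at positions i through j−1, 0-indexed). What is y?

0

Run of M on w = 0 0 1 2 1 0 2 2:
  step 0: A  (start)
  step 1: A  (read 0: A→A)   ← first repeat (A seen earlier)
  step 2: A  (read 0: A→A)
  step 3: C  (read 1: A→C)
  step 4: A  (read 2: C→A)
  step 5: C  (read 1: A→C)
  step 6: A  (read 0: C→A)
  step 7: E  (read 2: A→E)
  step 8: B  (read 2: E→B)

So i = 0, j = 1, giving x = w[0:0] = ε, y = w[0:1] = 0, z = w[1:8] = 0121022.
Check: |xy| = 1 ≤ 5 and |y| = 1 ≥ 1. Reading y takes M from A back to A, so every xyⁱz is accepted.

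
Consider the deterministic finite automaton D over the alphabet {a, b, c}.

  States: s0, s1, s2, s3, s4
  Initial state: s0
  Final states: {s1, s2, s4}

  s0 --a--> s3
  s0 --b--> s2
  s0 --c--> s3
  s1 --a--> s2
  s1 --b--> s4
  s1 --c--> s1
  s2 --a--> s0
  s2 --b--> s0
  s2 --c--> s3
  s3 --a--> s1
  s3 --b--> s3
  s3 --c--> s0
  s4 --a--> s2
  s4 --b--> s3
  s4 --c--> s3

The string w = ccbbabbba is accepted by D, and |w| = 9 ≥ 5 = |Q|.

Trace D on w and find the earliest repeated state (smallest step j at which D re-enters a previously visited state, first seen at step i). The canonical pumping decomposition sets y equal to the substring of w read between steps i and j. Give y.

cc

State sequence: s0 -c-> s3 -c-> s0 -b-> s2 -b-> s0 -a-> s3 -b-> s3 -b-> s3 -b-> s3 -a-> s1
First repeat at step 2: s0 was already visited.

So i = 0, j = 2, giving x = w[0:0] = ε, y = w[0:2] = cc, z = w[2:9] = bbabbba.
Check: |xy| = 2 ≤ 5 and |y| = 2 ≥ 1. Reading y takes D from s0 back to s0, so every xyⁱz is accepted.
The DFA has 5 states, so the proof of the pumping lemma guarantees a repeated state among the first 5+1 visited; the segment between the two visits is the pumpable y.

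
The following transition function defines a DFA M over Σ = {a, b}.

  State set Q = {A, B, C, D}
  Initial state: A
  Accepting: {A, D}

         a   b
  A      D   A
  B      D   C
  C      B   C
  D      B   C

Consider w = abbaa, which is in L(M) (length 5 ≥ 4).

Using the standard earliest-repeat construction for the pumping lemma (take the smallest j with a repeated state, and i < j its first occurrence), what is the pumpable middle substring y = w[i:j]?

b

Run of M on w = a b b a a:
  step 0: A  (start)
  step 1: D  (read a: A→D)
  step 2: C  (read b: D→C)
  step 3: C  (read b: C→C)   ← first repeat (C seen earlier)
  step 4: B  (read a: C→B)
  step 5: D  (read a: B→D)

So i = 2, j = 3, giving x = w[0:2] = ab, y = w[2:3] = b, z = w[3:5] = aa.
Check: |xy| = 3 ≤ 4 and |y| = 1 ≥ 1. Reading y takes M from C back to C, so every xyⁱz is accepted.
With |Q| = 4, pigeonhole forces a state repeat no later than step 4; the substring read between the first and second visits to that state can be pumped.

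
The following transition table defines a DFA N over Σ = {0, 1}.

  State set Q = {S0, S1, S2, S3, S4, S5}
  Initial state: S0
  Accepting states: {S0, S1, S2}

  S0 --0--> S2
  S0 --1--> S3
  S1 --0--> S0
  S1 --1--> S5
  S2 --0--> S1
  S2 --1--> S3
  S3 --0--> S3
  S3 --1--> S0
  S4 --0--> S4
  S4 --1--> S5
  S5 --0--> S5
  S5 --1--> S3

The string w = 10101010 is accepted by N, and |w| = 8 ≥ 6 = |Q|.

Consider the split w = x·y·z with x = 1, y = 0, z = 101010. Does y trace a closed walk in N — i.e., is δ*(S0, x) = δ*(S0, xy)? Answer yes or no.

State sequence: S0 -1-> S3 -0-> S3

After x (step 1): S3. After xy (step 2): S3.
They match, so y = 0 drives N around a cycle from S3 back to itself; pumping y any number of times keeps N in S3 before reading z, and xyⁱz ∈ L(N) for every i ≥ 0.

yes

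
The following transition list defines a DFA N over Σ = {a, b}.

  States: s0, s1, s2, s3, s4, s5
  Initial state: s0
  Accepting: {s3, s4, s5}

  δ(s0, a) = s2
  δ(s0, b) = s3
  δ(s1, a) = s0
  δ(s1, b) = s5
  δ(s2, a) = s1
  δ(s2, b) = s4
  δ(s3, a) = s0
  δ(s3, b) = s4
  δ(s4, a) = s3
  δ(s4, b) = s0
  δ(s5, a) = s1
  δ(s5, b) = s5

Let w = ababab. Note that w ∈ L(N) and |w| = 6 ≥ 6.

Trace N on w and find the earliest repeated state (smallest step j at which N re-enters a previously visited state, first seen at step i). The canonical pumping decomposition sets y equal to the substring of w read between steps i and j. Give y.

ab

Run of N on w = a b a b a b:
  step 0: s0  (start)
  step 1: s2  (read a: s0→s2)
  step 2: s4  (read b: s2→s4)
  step 3: s3  (read a: s4→s3)
  step 4: s4  (read b: s3→s4)   ← first repeat (s4 seen earlier)
  step 5: s3  (read a: s4→s3)
  step 6: s4  (read b: s3→s4)

So i = 2, j = 4, giving x = w[0:2] = ab, y = w[2:4] = ab, z = w[4:6] = ab.
Check: |xy| = 4 ≤ 6 and |y| = 2 ≥ 1. Reading y takes N from s4 back to s4, so every xyⁱz is accepted.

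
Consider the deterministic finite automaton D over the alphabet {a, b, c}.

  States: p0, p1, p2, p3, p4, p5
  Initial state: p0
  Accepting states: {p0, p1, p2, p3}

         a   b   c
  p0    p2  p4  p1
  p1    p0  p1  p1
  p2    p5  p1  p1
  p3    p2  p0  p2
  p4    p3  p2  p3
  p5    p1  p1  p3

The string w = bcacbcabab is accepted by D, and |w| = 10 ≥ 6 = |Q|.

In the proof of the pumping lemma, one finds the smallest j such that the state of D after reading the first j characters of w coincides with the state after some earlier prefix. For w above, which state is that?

Run of D on w = b c a c b c a b a b:
  step 0: p0  (start)
  step 1: p4  (read b: p0→p4)
  step 2: p3  (read c: p4→p3)
  step 3: p2  (read a: p3→p2)
  step 4: p1  (read c: p2→p1)
  step 5: p1  (read b: p1→p1)   ← first repeat (p1 seen earlier)
  step 6: p1  (read c: p1→p1)
  step 7: p0  (read a: p1→p0)
  step 8: p4  (read b: p0→p4)
  step 9: p3  (read a: p4→p3)
  step 10: p0  (read b: p3→p0)

The earliest repeat is at step j = 5: D is in p1, which it already visited at step i = 4.
Pumping length from the standard proof: p = 6 (the number of states). The repeated state found above gives |xy| = j ≤ 6 and |y| = j − i ≥ 1.

p1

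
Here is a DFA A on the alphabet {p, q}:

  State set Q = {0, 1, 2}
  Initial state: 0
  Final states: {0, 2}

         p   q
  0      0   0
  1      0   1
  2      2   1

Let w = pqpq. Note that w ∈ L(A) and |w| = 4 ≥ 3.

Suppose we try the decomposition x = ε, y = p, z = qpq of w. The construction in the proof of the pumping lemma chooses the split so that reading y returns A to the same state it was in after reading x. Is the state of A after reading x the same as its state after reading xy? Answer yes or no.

yes

Run of A on the first 1 characters of w = p:
  step 0: 0  (start)
  step 1: 0  (read p: 0→0)

After x (step 0): 0. After xy (step 1): 0.
They match, so y = p drives A around a cycle from 0 back to itself; pumping y any number of times keeps A in 0 before reading z, and xyⁱz ∈ L(A) for every i ≥ 0.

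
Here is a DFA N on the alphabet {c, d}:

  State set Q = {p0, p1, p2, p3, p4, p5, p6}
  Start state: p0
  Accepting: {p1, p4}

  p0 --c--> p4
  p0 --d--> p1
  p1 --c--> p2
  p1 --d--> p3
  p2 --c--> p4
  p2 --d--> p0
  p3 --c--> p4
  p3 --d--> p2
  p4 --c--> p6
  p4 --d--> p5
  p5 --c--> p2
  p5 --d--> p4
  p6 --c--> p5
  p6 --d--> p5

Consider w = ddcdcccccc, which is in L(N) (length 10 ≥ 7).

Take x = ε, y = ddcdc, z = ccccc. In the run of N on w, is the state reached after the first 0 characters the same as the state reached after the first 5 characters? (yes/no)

Run of N on the first 5 characters of w = d d c d c:
  step 0: p0  (start)
  step 1: p1  (read d: p0→p1)
  step 2: p3  (read d: p1→p3)
  step 3: p4  (read c: p3→p4)
  step 4: p5  (read d: p4→p5)
  step 5: p2  (read c: p5→p2)

After x (step 0): p0. After xy (step 5): p2.
They differ (p0 ≠ p2), so y is not a cycle from the state after x; this split is not the one the pumping-lemma construction produces, and pumping y need not keep the string in L(N).

no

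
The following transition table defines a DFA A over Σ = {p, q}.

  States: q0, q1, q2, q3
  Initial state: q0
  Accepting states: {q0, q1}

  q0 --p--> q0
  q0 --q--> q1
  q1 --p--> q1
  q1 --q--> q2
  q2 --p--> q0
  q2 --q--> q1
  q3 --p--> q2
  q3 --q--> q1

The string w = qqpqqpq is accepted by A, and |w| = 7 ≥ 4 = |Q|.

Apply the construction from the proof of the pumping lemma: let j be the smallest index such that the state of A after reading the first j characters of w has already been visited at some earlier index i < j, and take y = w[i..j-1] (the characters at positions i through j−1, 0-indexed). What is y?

State sequence: q0 -q-> q1 -q-> q2 -p-> q0 -q-> q1 -q-> q2 -p-> q0 -q-> q1
First repeat at step 3: q0 was already visited.

So i = 0, j = 3, giving x = w[0:0] = ε, y = w[0:3] = qqp, z = w[3:7] = qqpq.
Check: |xy| = 3 ≤ 4 and |y| = 3 ≥ 1. Reading y takes A from q0 back to q0, so every xyⁱz is accepted.
The DFA has 4 states, so the proof of the pumping lemma guarantees a repeated state among the first 4+1 visited; the segment between the two visits is the pumpable y.

qqp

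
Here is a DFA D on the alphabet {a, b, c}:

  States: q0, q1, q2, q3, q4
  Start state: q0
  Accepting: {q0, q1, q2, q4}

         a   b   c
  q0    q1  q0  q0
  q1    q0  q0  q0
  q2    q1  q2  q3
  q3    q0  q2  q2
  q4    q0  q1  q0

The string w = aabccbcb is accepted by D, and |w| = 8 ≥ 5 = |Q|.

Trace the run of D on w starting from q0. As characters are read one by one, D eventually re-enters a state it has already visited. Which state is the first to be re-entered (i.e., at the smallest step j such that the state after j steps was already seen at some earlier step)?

q0

State sequence: q0 -a-> q1 -a-> q0 -b-> q0 -c-> q0 -c-> q0 -b-> q0 -c-> q0 -b-> q0
First repeat at step 2: q0 was already visited.

The earliest repeat is at step j = 2: D is in q0, which it already visited at step i = 0.
With |Q| = 5, pigeonhole forces a state repeat no later than step 5; the substring read between the first and second visits to that state can be pumped.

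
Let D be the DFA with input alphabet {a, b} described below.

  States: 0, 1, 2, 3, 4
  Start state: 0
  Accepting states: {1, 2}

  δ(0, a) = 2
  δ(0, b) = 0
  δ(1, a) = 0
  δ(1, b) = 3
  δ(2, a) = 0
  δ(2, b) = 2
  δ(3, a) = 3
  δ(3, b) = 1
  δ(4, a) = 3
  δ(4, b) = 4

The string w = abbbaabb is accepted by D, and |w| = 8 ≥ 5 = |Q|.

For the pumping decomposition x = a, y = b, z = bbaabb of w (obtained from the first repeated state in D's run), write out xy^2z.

abbbbaabb

xy^2z = a·b·b·bbaabb = abbbbaabb.
Reading y = b takes D from 2 back to 2, so after x·y·y the machine is still in 2, and z then leads to the accepting state 2. Hence abbbbaabb ∈ L(D).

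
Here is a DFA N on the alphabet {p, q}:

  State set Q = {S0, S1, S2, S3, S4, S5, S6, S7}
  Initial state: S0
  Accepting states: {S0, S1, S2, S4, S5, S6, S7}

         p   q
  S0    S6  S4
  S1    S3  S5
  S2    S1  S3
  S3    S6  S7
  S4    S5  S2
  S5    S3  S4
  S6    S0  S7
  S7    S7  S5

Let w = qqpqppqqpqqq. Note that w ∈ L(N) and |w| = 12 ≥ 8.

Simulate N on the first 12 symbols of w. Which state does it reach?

State sequence: S0 -q-> S4 -q-> S2 -p-> S1 -q-> S5 -p-> S3 -p-> S6 -q-> S7 -q-> S5 -p-> S3 -q-> S7 -q-> S5 -q-> S4

After reading 12 characters, N is in state S4.

S4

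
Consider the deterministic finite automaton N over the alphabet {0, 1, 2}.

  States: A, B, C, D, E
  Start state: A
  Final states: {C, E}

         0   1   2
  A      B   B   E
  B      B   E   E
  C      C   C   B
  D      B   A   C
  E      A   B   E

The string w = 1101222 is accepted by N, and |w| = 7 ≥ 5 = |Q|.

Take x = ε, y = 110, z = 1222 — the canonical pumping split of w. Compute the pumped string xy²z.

xy^2z = ε·110·110·1222 = 1101101222.
Reading y = 110 takes N from A back to A, so after x·y·y the machine is still in A, and z then leads to the accepting state E. Hence 1101101222 ∈ L(N).

1101101222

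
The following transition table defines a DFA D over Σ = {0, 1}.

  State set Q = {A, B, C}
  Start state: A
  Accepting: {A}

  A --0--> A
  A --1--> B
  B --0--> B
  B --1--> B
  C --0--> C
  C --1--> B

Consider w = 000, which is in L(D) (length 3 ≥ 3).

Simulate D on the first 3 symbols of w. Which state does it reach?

A

Run of D on the first 3 characters of w = 0 0 0:
  step 0: A  (start)
  step 1: A  (read 0: A→A)
  step 2: A  (read 0: A→A)
  step 3: A  (read 0: A→A)

After reading 3 characters, D is in state A.
(This kind of state-tracing is the core of the pumping-lemma construction: with 3 states, pigeonhole forces a repeat within the first 3 steps.)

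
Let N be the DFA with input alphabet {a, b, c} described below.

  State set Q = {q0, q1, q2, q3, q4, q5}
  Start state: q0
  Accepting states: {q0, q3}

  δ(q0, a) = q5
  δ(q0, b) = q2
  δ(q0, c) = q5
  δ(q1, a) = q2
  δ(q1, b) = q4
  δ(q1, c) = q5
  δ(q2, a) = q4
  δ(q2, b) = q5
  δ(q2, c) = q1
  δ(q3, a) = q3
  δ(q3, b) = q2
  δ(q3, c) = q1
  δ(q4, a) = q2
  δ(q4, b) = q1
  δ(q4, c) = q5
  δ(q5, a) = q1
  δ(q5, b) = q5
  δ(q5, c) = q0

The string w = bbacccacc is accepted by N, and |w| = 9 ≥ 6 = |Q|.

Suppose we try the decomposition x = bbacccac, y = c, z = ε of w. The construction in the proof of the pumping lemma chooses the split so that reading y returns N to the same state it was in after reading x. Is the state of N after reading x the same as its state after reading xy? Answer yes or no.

no

State sequence: q0 -b-> q2 -b-> q5 -a-> q1 -c-> q5 -c-> q0 -c-> q5 -a-> q1 -c-> q5 -c-> q0

After x (step 8): q5. After xy (step 9): q0.
They differ (q5 ≠ q0), so y is not a cycle from the state after x; this split is not the one the pumping-lemma construction produces, and pumping y need not keep the string in L(N).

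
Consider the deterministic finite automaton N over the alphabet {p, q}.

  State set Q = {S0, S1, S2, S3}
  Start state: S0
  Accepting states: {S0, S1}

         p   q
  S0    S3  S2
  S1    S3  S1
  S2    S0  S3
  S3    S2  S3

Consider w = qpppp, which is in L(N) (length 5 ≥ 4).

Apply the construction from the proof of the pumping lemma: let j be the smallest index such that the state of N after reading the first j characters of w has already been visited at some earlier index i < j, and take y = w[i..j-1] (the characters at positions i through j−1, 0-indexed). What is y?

qp

Run of N on w = q p p p p:
  step 0: S0  (start)
  step 1: S2  (read q: S0→S2)
  step 2: S0  (read p: S2→S0)   ← first repeat (S0 seen earlier)
  step 3: S3  (read p: S0→S3)
  step 4: S2  (read p: S3→S2)
  step 5: S0  (read p: S2→S0)

So i = 0, j = 2, giving x = w[0:0] = ε, y = w[0:2] = qp, z = w[2:5] = ppp.
Check: |xy| = 2 ≤ 4 and |y| = 2 ≥ 1. Reading y takes N from S0 back to S0, so every xyⁱz is accepted.
With |Q| = 4, pigeonhole forces a state repeat no later than step 4; the substring read between the first and second visits to that state can be pumped.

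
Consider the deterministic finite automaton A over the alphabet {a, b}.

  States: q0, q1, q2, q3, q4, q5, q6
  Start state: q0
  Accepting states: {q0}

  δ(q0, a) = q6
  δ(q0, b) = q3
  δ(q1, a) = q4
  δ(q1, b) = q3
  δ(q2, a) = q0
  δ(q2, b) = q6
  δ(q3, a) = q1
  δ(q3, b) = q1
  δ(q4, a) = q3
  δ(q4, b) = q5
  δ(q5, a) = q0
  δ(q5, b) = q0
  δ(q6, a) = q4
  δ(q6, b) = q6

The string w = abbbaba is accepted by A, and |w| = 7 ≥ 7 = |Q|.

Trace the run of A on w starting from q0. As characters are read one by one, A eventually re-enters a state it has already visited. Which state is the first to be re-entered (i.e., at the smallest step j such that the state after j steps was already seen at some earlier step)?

State sequence: q0 -a-> q6 -b-> q6 -b-> q6 -b-> q6 -a-> q4 -b-> q5 -a-> q0
First repeat at step 2: q6 was already visited.

The earliest repeat is at step j = 2: A is in q6, which it already visited at step i = 1.
Since A has 7 states, any run of length ≥ 7 visits 7+1 states, so by pigeonhole some state repeats within the first 7 steps — that repeat gives the pumpable loop.

q6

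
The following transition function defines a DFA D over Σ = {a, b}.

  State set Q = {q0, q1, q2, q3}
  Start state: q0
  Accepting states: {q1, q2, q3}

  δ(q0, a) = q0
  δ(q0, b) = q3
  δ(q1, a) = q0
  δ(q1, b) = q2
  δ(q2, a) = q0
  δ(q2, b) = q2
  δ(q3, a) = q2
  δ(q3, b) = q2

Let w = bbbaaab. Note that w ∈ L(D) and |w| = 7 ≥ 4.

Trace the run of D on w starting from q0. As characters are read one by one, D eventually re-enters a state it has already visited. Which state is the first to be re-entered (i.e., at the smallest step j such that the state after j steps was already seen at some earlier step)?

State sequence: q0 -b-> q3 -b-> q2 -b-> q2 -a-> q0 -a-> q0 -a-> q0 -b-> q3
First repeat at step 3: q2 was already visited.

The earliest repeat is at step j = 3: D is in q2, which it already visited at step i = 2.
Pumping length from the standard proof: p = 4 (the number of states). The repeated state found above gives |xy| = j ≤ 4 and |y| = j − i ≥ 1.

q2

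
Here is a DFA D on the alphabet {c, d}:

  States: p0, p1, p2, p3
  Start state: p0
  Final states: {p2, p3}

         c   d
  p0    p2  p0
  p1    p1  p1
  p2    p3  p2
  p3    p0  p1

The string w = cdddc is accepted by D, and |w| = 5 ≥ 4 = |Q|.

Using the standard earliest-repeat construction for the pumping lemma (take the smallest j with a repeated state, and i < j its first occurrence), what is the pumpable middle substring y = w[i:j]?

d

State sequence: p0 -c-> p2 -d-> p2 -d-> p2 -d-> p2 -c-> p3
First repeat at step 2: p2 was already visited.

So i = 1, j = 2, giving x = w[0:1] = c, y = w[1:2] = d, z = w[2:5] = ddc.
Check: |xy| = 2 ≤ 4 and |y| = 1 ≥ 1. Reading y takes D from p2 back to p2, so every xyⁱz is accepted.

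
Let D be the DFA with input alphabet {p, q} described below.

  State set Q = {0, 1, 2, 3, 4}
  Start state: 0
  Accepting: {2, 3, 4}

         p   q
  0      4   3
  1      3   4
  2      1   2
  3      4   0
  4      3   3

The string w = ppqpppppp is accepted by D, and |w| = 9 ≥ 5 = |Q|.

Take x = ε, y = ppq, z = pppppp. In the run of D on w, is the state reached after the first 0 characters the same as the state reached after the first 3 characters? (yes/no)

Run of D on the first 3 characters of w = p p q:
  step 0: 0  (start)
  step 1: 4  (read p: 0→4)
  step 2: 3  (read p: 4→3)
  step 3: 0  (read q: 3→0)

After x (step 0): 0. After xy (step 3): 0.
They match, so y = ppq drives D around a cycle from 0 back to itself; pumping y any number of times keeps D in 0 before reading z, and xyⁱz ∈ L(D) for every i ≥ 0.

yes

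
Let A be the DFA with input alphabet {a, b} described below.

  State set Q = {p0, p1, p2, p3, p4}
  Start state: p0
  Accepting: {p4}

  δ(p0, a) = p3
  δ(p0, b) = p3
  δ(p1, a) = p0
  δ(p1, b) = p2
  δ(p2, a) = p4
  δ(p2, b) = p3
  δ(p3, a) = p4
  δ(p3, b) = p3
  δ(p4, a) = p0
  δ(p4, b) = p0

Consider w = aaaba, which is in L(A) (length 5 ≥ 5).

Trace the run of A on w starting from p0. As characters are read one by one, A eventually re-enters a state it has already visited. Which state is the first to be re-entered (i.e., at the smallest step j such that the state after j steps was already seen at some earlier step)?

p0

Run of A on w = a a a b a:
  step 0: p0  (start)
  step 1: p3  (read a: p0→p3)
  step 2: p4  (read a: p3→p4)
  step 3: p0  (read a: p4→p0)   ← first repeat (p0 seen earlier)
  step 4: p3  (read b: p0→p3)
  step 5: p4  (read a: p3→p4)

The earliest repeat is at step j = 3: A is in p0, which it already visited at step i = 0.
Pumping length from the standard proof: p = 5 (the number of states). The repeated state found above gives |xy| = j ≤ 5 and |y| = j − i ≥ 1.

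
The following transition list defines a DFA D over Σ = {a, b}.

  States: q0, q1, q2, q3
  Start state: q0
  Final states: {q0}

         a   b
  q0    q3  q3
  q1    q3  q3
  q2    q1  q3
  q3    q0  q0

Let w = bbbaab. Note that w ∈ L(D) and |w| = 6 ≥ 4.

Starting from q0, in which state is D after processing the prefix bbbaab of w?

q0

Run of D on the first 6 characters of w = b b b a a b:
  step 0: q0  (start)
  step 1: q3  (read b: q0→q3)
  step 2: q0  (read b: q3→q0)
  step 3: q3  (read b: q0→q3)
  step 4: q0  (read a: q3→q0)
  step 5: q3  (read a: q0→q3)
  step 6: q0  (read b: q3→q0)

After reading 6 characters, D is in state q0.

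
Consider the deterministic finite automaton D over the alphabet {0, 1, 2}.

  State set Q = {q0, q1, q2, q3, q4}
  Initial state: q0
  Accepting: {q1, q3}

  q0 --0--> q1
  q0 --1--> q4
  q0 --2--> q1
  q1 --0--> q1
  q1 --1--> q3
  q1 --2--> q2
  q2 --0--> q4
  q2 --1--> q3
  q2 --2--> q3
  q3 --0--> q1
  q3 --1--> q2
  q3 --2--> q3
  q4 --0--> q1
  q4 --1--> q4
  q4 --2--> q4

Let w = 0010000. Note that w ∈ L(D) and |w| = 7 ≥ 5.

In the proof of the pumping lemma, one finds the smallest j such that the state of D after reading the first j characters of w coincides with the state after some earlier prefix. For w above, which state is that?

Run of D on w = 0 0 1 0 0 0 0:
  step 0: q0  (start)
  step 1: q1  (read 0: q0→q1)
  step 2: q1  (read 0: q1→q1)   ← first repeat (q1 seen earlier)
  step 3: q3  (read 1: q1→q3)
  step 4: q1  (read 0: q3→q1)
  step 5: q1  (read 0: q1→q1)
  step 6: q1  (read 0: q1→q1)
  step 7: q1  (read 0: q1→q1)

The earliest repeat is at step j = 2: D is in q1, which it already visited at step i = 1.

q1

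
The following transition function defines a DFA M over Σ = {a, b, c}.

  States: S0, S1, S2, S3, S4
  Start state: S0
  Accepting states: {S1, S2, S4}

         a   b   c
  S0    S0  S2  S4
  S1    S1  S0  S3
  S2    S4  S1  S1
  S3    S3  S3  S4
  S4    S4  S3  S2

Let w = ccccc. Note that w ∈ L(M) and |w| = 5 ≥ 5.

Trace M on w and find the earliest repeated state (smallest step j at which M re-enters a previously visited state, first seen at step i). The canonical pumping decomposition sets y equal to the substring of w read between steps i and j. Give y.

cccc

State sequence: S0 -c-> S4 -c-> S2 -c-> S1 -c-> S3 -c-> S4
First repeat at step 5: S4 was already visited.

So i = 1, j = 5, giving x = w[0:1] = c, y = w[1:5] = cccc, z = w[5:5] = ε.
Check: |xy| = 5 ≤ 5 and |y| = 4 ≥ 1. Reading y takes M from S4 back to S4, so every xyⁱz is accepted.
Since M has 5 states, any run of length ≥ 5 visits 5+1 states, so by pigeonhole some state repeats within the first 5 steps — that repeat gives the pumpable loop.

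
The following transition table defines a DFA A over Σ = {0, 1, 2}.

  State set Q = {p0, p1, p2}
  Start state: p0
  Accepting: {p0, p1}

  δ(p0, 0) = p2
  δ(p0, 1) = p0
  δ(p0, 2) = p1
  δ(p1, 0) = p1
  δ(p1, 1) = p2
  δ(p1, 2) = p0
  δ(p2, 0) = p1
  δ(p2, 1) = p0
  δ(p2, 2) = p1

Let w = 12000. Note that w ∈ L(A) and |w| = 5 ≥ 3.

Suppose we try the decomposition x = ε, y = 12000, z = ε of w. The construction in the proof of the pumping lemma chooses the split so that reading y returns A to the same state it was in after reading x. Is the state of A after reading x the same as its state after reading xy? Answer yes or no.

no

State sequence: p0 -1-> p0 -2-> p1 -0-> p1 -0-> p1 -0-> p1

After x (step 0): p0. After xy (step 5): p1.
They differ (p0 ≠ p1), so y is not a cycle from the state after x; this split is not the one the pumping-lemma construction produces, and pumping y need not keep the string in L(A).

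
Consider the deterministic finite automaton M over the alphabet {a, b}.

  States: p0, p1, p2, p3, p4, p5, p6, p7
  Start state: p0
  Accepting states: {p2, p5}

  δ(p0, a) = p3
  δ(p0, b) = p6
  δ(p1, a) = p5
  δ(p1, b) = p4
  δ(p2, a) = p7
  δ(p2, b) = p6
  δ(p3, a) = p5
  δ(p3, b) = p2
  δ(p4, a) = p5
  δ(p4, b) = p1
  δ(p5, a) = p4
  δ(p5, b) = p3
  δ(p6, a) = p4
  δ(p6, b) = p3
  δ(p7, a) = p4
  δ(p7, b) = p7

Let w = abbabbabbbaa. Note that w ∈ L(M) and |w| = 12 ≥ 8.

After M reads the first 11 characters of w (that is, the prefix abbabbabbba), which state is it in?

p4

State sequence: p0 -a-> p3 -b-> p2 -b-> p6 -a-> p4 -b-> p1 -b-> p4 -a-> p5 -b-> p3 -b-> p2 -b-> p6 -a-> p4

After reading 11 characters, M is in state p4.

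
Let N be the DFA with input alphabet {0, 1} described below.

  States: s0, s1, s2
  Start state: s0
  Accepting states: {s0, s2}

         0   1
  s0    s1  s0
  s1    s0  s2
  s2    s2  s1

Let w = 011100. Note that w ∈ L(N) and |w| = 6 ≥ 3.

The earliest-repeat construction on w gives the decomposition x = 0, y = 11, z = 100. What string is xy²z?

xy^2z = 0·11·11·100 = 01111100.
Reading y = 11 takes N from s1 back to s1, so after x·y·y the machine is still in s1, and z then leads to the accepting state s2. Hence 01111100 ∈ L(N).

01111100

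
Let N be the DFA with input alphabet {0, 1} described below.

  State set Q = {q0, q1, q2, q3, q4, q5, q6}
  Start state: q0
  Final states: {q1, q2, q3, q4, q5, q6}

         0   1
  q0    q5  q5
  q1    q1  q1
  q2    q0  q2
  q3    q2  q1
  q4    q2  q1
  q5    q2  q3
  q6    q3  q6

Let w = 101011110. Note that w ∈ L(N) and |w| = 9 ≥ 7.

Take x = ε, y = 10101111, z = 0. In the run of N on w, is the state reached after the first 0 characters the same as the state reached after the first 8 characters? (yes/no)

no

Run of N on the first 8 characters of w = 1 0 1 0 1 1 1 1:
  step 0: q0  (start)
  step 1: q5  (read 1: q0→q5)
  step 2: q2  (read 0: q5→q2)
  step 3: q2  (read 1: q2→q2)
  step 4: q0  (read 0: q2→q0)
  step 5: q5  (read 1: q0→q5)
  step 6: q3  (read 1: q5→q3)
  step 7: q1  (read 1: q3→q1)
  step 8: q1  (read 1: q1→q1)

After x (step 0): q0. After xy (step 8): q1.
They differ (q0 ≠ q1), so y is not a cycle from the state after x; this split is not the one the pumping-lemma construction produces, and pumping y need not keep the string in L(N).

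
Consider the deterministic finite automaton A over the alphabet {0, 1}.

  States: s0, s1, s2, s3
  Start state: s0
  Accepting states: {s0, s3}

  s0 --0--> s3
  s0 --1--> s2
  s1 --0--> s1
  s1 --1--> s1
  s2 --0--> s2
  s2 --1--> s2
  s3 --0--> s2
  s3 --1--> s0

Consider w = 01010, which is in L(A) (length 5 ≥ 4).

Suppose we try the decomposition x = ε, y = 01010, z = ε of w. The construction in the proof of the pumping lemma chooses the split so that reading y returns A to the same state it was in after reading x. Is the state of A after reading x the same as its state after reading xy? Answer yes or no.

Run of A on the first 5 characters of w = 0 1 0 1 0:
  step 0: s0  (start)
  step 1: s3  (read 0: s0→s3)
  step 2: s0  (read 1: s3→s0)
  step 3: s3  (read 0: s0→s3)
  step 4: s0  (read 1: s3→s0)
  step 5: s3  (read 0: s0→s3)

After x (step 0): s0. After xy (step 5): s3.
They differ (s0 ≠ s3), so y is not a cycle from the state after x; this split is not the one the pumping-lemma construction produces, and pumping y need not keep the string in L(A).

no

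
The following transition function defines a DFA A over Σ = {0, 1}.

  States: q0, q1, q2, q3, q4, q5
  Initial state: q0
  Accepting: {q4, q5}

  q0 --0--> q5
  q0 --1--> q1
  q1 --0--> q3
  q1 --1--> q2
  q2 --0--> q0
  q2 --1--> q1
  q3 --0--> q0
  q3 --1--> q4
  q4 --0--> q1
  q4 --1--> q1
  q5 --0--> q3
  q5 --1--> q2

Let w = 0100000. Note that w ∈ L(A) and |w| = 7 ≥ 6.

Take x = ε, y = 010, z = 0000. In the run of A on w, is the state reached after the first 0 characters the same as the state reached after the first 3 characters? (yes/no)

Run of A on the first 3 characters of w = 0 1 0:
  step 0: q0  (start)
  step 1: q5  (read 0: q0→q5)
  step 2: q2  (read 1: q5→q2)
  step 3: q0  (read 0: q2→q0)

After x (step 0): q0. After xy (step 3): q0.
They match, so y = 010 drives A around a cycle from q0 back to itself; pumping y any number of times keeps A in q0 before reading z, and xyⁱz ∈ L(A) for every i ≥ 0.

yes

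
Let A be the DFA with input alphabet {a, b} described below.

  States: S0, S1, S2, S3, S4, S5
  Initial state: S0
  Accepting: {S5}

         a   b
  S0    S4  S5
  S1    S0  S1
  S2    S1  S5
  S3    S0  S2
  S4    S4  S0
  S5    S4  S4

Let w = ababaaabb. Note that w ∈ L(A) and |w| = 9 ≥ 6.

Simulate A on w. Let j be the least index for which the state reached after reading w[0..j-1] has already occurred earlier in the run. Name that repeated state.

S0

State sequence: S0 -a-> S4 -b-> S0 -a-> S4 -b-> S0 -a-> S4 -a-> S4 -a-> S4 -b-> S0 -b-> S5
First repeat at step 2: S0 was already visited.

The earliest repeat is at step j = 2: A is in S0, which it already visited at step i = 0.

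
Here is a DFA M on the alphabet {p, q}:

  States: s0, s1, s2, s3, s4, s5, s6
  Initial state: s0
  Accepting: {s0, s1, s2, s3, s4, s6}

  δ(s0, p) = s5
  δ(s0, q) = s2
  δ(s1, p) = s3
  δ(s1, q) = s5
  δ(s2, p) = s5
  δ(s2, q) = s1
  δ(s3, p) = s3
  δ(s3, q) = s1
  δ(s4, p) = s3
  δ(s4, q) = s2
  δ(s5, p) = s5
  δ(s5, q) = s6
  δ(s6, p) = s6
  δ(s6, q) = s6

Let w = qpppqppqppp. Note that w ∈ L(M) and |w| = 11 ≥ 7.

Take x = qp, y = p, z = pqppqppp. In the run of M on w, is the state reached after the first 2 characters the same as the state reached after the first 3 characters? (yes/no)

yes

State sequence: s0 -q-> s2 -p-> s5 -p-> s5

After x (step 2): s5. After xy (step 3): s5.
They match, so y = p drives M around a cycle from s5 back to itself; pumping y any number of times keeps M in s5 before reading z, and xyⁱz ∈ L(M) for every i ≥ 0.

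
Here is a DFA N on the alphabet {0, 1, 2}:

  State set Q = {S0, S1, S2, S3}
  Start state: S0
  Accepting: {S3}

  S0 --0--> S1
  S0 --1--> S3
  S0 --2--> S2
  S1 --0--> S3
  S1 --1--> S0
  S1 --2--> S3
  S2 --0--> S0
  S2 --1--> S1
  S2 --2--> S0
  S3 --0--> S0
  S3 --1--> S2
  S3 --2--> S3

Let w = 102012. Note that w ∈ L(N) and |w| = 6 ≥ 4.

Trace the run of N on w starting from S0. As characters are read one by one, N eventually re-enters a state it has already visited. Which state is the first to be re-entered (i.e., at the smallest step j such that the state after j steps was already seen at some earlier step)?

State sequence: S0 -1-> S3 -0-> S0 -2-> S2 -0-> S0 -1-> S3 -2-> S3
First repeat at step 2: S0 was already visited.

The earliest repeat is at step j = 2: N is in S0, which it already visited at step i = 0.
Pumping length from the standard proof: p = 4 (the number of states). The repeated state found above gives |xy| = j ≤ 4 and |y| = j − i ≥ 1.

S0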